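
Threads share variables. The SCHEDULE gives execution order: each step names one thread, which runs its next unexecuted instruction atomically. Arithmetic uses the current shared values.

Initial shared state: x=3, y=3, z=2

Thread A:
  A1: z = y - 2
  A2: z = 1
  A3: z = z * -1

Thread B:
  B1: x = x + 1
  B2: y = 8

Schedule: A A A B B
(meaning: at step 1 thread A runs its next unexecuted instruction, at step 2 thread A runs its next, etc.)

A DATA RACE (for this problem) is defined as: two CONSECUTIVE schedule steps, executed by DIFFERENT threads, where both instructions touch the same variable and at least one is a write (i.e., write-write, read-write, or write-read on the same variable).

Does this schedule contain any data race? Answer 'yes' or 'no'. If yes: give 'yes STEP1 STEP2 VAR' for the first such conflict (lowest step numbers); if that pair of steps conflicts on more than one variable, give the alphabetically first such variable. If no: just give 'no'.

Answer: no

Derivation:
Steps 1,2: same thread (A). No race.
Steps 2,3: same thread (A). No race.
Steps 3,4: A(r=z,w=z) vs B(r=x,w=x). No conflict.
Steps 4,5: same thread (B). No race.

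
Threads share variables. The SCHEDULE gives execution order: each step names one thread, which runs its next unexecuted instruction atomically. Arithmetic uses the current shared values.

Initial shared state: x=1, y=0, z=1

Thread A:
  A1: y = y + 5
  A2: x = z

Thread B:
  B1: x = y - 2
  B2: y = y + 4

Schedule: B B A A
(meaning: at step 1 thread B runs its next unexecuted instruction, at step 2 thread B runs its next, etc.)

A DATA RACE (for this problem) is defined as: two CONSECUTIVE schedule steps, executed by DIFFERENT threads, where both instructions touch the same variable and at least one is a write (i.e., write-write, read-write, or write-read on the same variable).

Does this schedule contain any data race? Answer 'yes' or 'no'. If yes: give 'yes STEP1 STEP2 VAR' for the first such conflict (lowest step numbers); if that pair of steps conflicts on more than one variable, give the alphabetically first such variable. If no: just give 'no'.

Steps 1,2: same thread (B). No race.
Steps 2,3: B(y = y + 4) vs A(y = y + 5). RACE on y (W-W).
Steps 3,4: same thread (A). No race.
First conflict at steps 2,3.

Answer: yes 2 3 y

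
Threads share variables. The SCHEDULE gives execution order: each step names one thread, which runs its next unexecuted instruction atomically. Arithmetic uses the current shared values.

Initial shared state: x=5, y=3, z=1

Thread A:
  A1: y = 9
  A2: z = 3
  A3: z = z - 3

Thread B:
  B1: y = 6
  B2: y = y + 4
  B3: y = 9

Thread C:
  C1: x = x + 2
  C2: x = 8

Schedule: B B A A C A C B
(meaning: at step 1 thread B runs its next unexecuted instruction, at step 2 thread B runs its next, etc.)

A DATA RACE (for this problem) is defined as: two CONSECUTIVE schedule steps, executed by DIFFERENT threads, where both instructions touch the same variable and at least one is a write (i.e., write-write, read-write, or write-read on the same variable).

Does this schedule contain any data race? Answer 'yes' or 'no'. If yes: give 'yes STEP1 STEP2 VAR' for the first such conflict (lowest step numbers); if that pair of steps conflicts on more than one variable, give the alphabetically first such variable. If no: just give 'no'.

Answer: yes 2 3 y

Derivation:
Steps 1,2: same thread (B). No race.
Steps 2,3: B(y = y + 4) vs A(y = 9). RACE on y (W-W).
Steps 3,4: same thread (A). No race.
Steps 4,5: A(r=-,w=z) vs C(r=x,w=x). No conflict.
Steps 5,6: C(r=x,w=x) vs A(r=z,w=z). No conflict.
Steps 6,7: A(r=z,w=z) vs C(r=-,w=x). No conflict.
Steps 7,8: C(r=-,w=x) vs B(r=-,w=y). No conflict.
First conflict at steps 2,3.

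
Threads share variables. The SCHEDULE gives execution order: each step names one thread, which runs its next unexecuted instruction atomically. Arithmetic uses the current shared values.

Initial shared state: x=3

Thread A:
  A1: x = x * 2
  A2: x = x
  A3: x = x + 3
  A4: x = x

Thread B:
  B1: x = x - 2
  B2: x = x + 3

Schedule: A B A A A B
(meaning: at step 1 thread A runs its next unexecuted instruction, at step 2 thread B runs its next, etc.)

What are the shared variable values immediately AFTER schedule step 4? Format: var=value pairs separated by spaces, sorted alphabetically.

Answer: x=7

Derivation:
Step 1: thread A executes A1 (x = x * 2). Shared: x=6. PCs: A@1 B@0
Step 2: thread B executes B1 (x = x - 2). Shared: x=4. PCs: A@1 B@1
Step 3: thread A executes A2 (x = x). Shared: x=4. PCs: A@2 B@1
Step 4: thread A executes A3 (x = x + 3). Shared: x=7. PCs: A@3 B@1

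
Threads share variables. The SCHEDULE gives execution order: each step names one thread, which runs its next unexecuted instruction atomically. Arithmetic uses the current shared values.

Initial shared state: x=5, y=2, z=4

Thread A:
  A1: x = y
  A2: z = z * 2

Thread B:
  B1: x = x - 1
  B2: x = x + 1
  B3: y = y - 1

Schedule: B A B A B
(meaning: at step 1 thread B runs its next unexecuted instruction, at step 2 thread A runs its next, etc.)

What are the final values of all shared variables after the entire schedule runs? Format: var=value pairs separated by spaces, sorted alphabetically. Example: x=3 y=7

Step 1: thread B executes B1 (x = x - 1). Shared: x=4 y=2 z=4. PCs: A@0 B@1
Step 2: thread A executes A1 (x = y). Shared: x=2 y=2 z=4. PCs: A@1 B@1
Step 3: thread B executes B2 (x = x + 1). Shared: x=3 y=2 z=4. PCs: A@1 B@2
Step 4: thread A executes A2 (z = z * 2). Shared: x=3 y=2 z=8. PCs: A@2 B@2
Step 5: thread B executes B3 (y = y - 1). Shared: x=3 y=1 z=8. PCs: A@2 B@3

Answer: x=3 y=1 z=8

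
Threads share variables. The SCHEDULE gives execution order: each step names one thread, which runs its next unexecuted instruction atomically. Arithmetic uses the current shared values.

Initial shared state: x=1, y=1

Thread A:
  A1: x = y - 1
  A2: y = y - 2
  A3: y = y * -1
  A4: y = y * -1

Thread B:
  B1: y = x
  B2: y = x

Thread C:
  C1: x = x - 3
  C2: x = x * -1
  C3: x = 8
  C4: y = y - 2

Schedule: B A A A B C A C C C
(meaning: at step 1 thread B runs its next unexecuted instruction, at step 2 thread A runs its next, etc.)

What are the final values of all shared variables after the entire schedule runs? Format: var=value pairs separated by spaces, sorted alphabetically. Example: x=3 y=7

Step 1: thread B executes B1 (y = x). Shared: x=1 y=1. PCs: A@0 B@1 C@0
Step 2: thread A executes A1 (x = y - 1). Shared: x=0 y=1. PCs: A@1 B@1 C@0
Step 3: thread A executes A2 (y = y - 2). Shared: x=0 y=-1. PCs: A@2 B@1 C@0
Step 4: thread A executes A3 (y = y * -1). Shared: x=0 y=1. PCs: A@3 B@1 C@0
Step 5: thread B executes B2 (y = x). Shared: x=0 y=0. PCs: A@3 B@2 C@0
Step 6: thread C executes C1 (x = x - 3). Shared: x=-3 y=0. PCs: A@3 B@2 C@1
Step 7: thread A executes A4 (y = y * -1). Shared: x=-3 y=0. PCs: A@4 B@2 C@1
Step 8: thread C executes C2 (x = x * -1). Shared: x=3 y=0. PCs: A@4 B@2 C@2
Step 9: thread C executes C3 (x = 8). Shared: x=8 y=0. PCs: A@4 B@2 C@3
Step 10: thread C executes C4 (y = y - 2). Shared: x=8 y=-2. PCs: A@4 B@2 C@4

Answer: x=8 y=-2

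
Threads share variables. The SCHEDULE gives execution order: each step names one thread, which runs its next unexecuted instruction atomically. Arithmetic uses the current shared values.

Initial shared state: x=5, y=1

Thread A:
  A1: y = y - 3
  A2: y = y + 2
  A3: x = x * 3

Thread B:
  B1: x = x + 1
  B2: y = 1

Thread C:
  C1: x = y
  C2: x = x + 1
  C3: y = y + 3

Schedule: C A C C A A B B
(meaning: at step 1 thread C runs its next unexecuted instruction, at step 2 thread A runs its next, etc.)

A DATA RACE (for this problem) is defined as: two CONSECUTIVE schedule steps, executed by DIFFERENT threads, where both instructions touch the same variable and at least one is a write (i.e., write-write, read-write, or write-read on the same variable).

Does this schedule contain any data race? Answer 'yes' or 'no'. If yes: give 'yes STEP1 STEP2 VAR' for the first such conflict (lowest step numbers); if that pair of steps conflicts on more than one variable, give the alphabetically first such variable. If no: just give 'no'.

Answer: yes 1 2 y

Derivation:
Steps 1,2: C(x = y) vs A(y = y - 3). RACE on y (R-W).
Steps 2,3: A(r=y,w=y) vs C(r=x,w=x). No conflict.
Steps 3,4: same thread (C). No race.
Steps 4,5: C(y = y + 3) vs A(y = y + 2). RACE on y (W-W).
Steps 5,6: same thread (A). No race.
Steps 6,7: A(x = x * 3) vs B(x = x + 1). RACE on x (W-W).
Steps 7,8: same thread (B). No race.
First conflict at steps 1,2.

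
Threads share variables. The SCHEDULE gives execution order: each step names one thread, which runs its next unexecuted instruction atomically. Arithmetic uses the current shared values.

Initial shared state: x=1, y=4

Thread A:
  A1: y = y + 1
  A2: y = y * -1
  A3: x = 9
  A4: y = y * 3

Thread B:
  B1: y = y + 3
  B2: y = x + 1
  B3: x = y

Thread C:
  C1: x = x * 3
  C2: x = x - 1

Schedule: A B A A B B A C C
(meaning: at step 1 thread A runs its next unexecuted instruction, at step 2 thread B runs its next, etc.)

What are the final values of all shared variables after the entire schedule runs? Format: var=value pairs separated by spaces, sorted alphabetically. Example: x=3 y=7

Step 1: thread A executes A1 (y = y + 1). Shared: x=1 y=5. PCs: A@1 B@0 C@0
Step 2: thread B executes B1 (y = y + 3). Shared: x=1 y=8. PCs: A@1 B@1 C@0
Step 3: thread A executes A2 (y = y * -1). Shared: x=1 y=-8. PCs: A@2 B@1 C@0
Step 4: thread A executes A3 (x = 9). Shared: x=9 y=-8. PCs: A@3 B@1 C@0
Step 5: thread B executes B2 (y = x + 1). Shared: x=9 y=10. PCs: A@3 B@2 C@0
Step 6: thread B executes B3 (x = y). Shared: x=10 y=10. PCs: A@3 B@3 C@0
Step 7: thread A executes A4 (y = y * 3). Shared: x=10 y=30. PCs: A@4 B@3 C@0
Step 8: thread C executes C1 (x = x * 3). Shared: x=30 y=30. PCs: A@4 B@3 C@1
Step 9: thread C executes C2 (x = x - 1). Shared: x=29 y=30. PCs: A@4 B@3 C@2

Answer: x=29 y=30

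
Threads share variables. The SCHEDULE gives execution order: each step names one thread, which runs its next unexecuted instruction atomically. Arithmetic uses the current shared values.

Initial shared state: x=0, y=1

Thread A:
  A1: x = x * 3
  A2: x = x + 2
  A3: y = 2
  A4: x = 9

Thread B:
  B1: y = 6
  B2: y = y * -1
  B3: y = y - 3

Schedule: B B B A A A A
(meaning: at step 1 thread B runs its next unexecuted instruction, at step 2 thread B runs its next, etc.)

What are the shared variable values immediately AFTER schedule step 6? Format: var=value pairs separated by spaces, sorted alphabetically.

Step 1: thread B executes B1 (y = 6). Shared: x=0 y=6. PCs: A@0 B@1
Step 2: thread B executes B2 (y = y * -1). Shared: x=0 y=-6. PCs: A@0 B@2
Step 3: thread B executes B3 (y = y - 3). Shared: x=0 y=-9. PCs: A@0 B@3
Step 4: thread A executes A1 (x = x * 3). Shared: x=0 y=-9. PCs: A@1 B@3
Step 5: thread A executes A2 (x = x + 2). Shared: x=2 y=-9. PCs: A@2 B@3
Step 6: thread A executes A3 (y = 2). Shared: x=2 y=2. PCs: A@3 B@3

Answer: x=2 y=2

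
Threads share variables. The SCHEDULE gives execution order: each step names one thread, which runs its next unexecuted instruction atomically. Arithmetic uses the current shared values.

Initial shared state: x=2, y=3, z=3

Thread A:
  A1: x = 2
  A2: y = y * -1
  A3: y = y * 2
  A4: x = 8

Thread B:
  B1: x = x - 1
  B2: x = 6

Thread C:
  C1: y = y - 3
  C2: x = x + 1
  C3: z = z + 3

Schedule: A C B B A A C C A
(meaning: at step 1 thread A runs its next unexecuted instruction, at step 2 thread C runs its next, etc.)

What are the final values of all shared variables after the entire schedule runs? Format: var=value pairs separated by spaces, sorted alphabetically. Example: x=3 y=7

Step 1: thread A executes A1 (x = 2). Shared: x=2 y=3 z=3. PCs: A@1 B@0 C@0
Step 2: thread C executes C1 (y = y - 3). Shared: x=2 y=0 z=3. PCs: A@1 B@0 C@1
Step 3: thread B executes B1 (x = x - 1). Shared: x=1 y=0 z=3. PCs: A@1 B@1 C@1
Step 4: thread B executes B2 (x = 6). Shared: x=6 y=0 z=3. PCs: A@1 B@2 C@1
Step 5: thread A executes A2 (y = y * -1). Shared: x=6 y=0 z=3. PCs: A@2 B@2 C@1
Step 6: thread A executes A3 (y = y * 2). Shared: x=6 y=0 z=3. PCs: A@3 B@2 C@1
Step 7: thread C executes C2 (x = x + 1). Shared: x=7 y=0 z=3. PCs: A@3 B@2 C@2
Step 8: thread C executes C3 (z = z + 3). Shared: x=7 y=0 z=6. PCs: A@3 B@2 C@3
Step 9: thread A executes A4 (x = 8). Shared: x=8 y=0 z=6. PCs: A@4 B@2 C@3

Answer: x=8 y=0 z=6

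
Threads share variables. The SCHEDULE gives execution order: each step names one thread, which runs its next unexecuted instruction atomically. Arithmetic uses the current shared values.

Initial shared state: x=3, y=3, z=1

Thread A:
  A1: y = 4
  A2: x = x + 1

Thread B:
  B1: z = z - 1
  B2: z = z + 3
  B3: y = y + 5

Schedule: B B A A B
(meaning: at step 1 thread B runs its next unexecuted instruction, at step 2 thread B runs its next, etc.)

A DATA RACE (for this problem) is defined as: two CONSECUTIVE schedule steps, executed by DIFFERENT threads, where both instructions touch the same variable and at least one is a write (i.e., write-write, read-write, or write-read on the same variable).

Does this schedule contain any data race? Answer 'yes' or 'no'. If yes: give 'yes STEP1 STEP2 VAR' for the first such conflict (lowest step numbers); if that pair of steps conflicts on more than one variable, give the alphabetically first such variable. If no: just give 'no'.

Steps 1,2: same thread (B). No race.
Steps 2,3: B(r=z,w=z) vs A(r=-,w=y). No conflict.
Steps 3,4: same thread (A). No race.
Steps 4,5: A(r=x,w=x) vs B(r=y,w=y). No conflict.

Answer: no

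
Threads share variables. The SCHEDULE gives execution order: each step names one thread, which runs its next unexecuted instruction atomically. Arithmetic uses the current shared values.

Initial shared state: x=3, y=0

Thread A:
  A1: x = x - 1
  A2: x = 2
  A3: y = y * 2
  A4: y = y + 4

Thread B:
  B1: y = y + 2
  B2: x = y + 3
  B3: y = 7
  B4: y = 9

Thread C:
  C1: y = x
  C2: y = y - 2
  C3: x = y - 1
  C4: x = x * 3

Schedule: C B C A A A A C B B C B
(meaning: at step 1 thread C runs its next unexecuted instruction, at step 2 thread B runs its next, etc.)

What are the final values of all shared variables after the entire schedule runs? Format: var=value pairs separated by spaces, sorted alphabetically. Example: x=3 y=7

Answer: x=39 y=9

Derivation:
Step 1: thread C executes C1 (y = x). Shared: x=3 y=3. PCs: A@0 B@0 C@1
Step 2: thread B executes B1 (y = y + 2). Shared: x=3 y=5. PCs: A@0 B@1 C@1
Step 3: thread C executes C2 (y = y - 2). Shared: x=3 y=3. PCs: A@0 B@1 C@2
Step 4: thread A executes A1 (x = x - 1). Shared: x=2 y=3. PCs: A@1 B@1 C@2
Step 5: thread A executes A2 (x = 2). Shared: x=2 y=3. PCs: A@2 B@1 C@2
Step 6: thread A executes A3 (y = y * 2). Shared: x=2 y=6. PCs: A@3 B@1 C@2
Step 7: thread A executes A4 (y = y + 4). Shared: x=2 y=10. PCs: A@4 B@1 C@2
Step 8: thread C executes C3 (x = y - 1). Shared: x=9 y=10. PCs: A@4 B@1 C@3
Step 9: thread B executes B2 (x = y + 3). Shared: x=13 y=10. PCs: A@4 B@2 C@3
Step 10: thread B executes B3 (y = 7). Shared: x=13 y=7. PCs: A@4 B@3 C@3
Step 11: thread C executes C4 (x = x * 3). Shared: x=39 y=7. PCs: A@4 B@3 C@4
Step 12: thread B executes B4 (y = 9). Shared: x=39 y=9. PCs: A@4 B@4 C@4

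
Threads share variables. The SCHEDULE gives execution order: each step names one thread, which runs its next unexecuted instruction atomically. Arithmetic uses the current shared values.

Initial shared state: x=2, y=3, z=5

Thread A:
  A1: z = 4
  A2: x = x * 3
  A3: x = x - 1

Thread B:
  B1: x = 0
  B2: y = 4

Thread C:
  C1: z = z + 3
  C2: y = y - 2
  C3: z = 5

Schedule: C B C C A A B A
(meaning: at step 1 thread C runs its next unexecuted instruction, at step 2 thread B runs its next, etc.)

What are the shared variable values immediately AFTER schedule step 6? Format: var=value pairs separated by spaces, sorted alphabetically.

Answer: x=0 y=1 z=4

Derivation:
Step 1: thread C executes C1 (z = z + 3). Shared: x=2 y=3 z=8. PCs: A@0 B@0 C@1
Step 2: thread B executes B1 (x = 0). Shared: x=0 y=3 z=8. PCs: A@0 B@1 C@1
Step 3: thread C executes C2 (y = y - 2). Shared: x=0 y=1 z=8. PCs: A@0 B@1 C@2
Step 4: thread C executes C3 (z = 5). Shared: x=0 y=1 z=5. PCs: A@0 B@1 C@3
Step 5: thread A executes A1 (z = 4). Shared: x=0 y=1 z=4. PCs: A@1 B@1 C@3
Step 6: thread A executes A2 (x = x * 3). Shared: x=0 y=1 z=4. PCs: A@2 B@1 C@3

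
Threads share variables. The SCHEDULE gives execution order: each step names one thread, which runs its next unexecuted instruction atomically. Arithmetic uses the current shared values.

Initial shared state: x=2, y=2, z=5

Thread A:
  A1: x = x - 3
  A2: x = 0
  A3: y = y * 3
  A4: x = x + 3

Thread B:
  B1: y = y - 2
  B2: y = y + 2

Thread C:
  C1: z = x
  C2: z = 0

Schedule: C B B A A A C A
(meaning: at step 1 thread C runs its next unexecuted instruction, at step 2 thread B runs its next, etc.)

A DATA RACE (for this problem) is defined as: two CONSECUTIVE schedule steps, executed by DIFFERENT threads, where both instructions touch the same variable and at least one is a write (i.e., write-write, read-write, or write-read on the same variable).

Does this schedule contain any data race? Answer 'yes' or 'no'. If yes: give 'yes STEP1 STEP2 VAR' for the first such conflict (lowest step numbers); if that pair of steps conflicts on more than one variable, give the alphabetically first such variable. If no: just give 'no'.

Answer: no

Derivation:
Steps 1,2: C(r=x,w=z) vs B(r=y,w=y). No conflict.
Steps 2,3: same thread (B). No race.
Steps 3,4: B(r=y,w=y) vs A(r=x,w=x). No conflict.
Steps 4,5: same thread (A). No race.
Steps 5,6: same thread (A). No race.
Steps 6,7: A(r=y,w=y) vs C(r=-,w=z). No conflict.
Steps 7,8: C(r=-,w=z) vs A(r=x,w=x). No conflict.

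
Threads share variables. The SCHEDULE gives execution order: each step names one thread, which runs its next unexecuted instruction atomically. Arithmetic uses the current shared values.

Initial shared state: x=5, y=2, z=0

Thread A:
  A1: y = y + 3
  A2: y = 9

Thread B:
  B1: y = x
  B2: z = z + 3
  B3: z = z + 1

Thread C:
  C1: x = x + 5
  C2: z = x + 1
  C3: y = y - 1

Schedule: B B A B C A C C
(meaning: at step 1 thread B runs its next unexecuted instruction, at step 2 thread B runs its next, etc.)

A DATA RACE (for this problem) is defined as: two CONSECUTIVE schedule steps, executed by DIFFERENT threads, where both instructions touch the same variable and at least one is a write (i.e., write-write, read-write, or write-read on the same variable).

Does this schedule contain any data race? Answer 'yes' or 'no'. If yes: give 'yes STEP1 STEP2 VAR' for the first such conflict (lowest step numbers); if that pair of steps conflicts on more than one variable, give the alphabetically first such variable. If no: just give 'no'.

Steps 1,2: same thread (B). No race.
Steps 2,3: B(r=z,w=z) vs A(r=y,w=y). No conflict.
Steps 3,4: A(r=y,w=y) vs B(r=z,w=z). No conflict.
Steps 4,5: B(r=z,w=z) vs C(r=x,w=x). No conflict.
Steps 5,6: C(r=x,w=x) vs A(r=-,w=y). No conflict.
Steps 6,7: A(r=-,w=y) vs C(r=x,w=z). No conflict.
Steps 7,8: same thread (C). No race.

Answer: no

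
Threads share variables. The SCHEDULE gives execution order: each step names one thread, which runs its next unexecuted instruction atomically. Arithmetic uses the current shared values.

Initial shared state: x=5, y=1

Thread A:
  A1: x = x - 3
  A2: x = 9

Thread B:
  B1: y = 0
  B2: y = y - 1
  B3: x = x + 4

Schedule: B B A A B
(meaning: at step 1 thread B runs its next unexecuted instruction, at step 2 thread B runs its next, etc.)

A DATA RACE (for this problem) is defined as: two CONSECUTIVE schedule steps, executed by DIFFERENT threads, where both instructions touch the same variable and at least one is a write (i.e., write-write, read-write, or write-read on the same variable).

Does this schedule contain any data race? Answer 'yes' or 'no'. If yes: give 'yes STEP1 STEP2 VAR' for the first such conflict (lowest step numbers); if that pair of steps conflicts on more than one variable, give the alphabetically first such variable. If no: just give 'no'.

Steps 1,2: same thread (B). No race.
Steps 2,3: B(r=y,w=y) vs A(r=x,w=x). No conflict.
Steps 3,4: same thread (A). No race.
Steps 4,5: A(x = 9) vs B(x = x + 4). RACE on x (W-W).
First conflict at steps 4,5.

Answer: yes 4 5 x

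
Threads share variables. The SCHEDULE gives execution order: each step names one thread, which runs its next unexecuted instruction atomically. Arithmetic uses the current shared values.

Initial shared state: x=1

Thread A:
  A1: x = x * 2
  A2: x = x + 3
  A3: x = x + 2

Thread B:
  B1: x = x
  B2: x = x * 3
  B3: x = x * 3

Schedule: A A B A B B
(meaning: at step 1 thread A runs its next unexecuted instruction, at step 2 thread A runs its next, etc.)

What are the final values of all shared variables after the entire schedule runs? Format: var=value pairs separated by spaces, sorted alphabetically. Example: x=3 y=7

Answer: x=63

Derivation:
Step 1: thread A executes A1 (x = x * 2). Shared: x=2. PCs: A@1 B@0
Step 2: thread A executes A2 (x = x + 3). Shared: x=5. PCs: A@2 B@0
Step 3: thread B executes B1 (x = x). Shared: x=5. PCs: A@2 B@1
Step 4: thread A executes A3 (x = x + 2). Shared: x=7. PCs: A@3 B@1
Step 5: thread B executes B2 (x = x * 3). Shared: x=21. PCs: A@3 B@2
Step 6: thread B executes B3 (x = x * 3). Shared: x=63. PCs: A@3 B@3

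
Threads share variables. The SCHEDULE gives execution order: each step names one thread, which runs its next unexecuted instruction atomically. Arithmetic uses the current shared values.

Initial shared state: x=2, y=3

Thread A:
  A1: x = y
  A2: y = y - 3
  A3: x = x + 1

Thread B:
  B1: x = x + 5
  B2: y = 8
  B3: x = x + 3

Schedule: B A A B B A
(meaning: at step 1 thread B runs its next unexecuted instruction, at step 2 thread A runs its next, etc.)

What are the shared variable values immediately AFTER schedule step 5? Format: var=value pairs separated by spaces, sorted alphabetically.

Step 1: thread B executes B1 (x = x + 5). Shared: x=7 y=3. PCs: A@0 B@1
Step 2: thread A executes A1 (x = y). Shared: x=3 y=3. PCs: A@1 B@1
Step 3: thread A executes A2 (y = y - 3). Shared: x=3 y=0. PCs: A@2 B@1
Step 4: thread B executes B2 (y = 8). Shared: x=3 y=8. PCs: A@2 B@2
Step 5: thread B executes B3 (x = x + 3). Shared: x=6 y=8. PCs: A@2 B@3

Answer: x=6 y=8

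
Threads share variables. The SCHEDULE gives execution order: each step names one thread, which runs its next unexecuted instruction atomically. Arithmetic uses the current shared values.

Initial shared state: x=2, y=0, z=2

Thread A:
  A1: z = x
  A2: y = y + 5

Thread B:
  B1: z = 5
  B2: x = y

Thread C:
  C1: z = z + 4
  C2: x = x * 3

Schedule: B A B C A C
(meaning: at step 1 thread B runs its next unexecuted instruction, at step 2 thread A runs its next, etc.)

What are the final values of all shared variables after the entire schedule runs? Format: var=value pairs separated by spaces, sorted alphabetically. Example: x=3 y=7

Step 1: thread B executes B1 (z = 5). Shared: x=2 y=0 z=5. PCs: A@0 B@1 C@0
Step 2: thread A executes A1 (z = x). Shared: x=2 y=0 z=2. PCs: A@1 B@1 C@0
Step 3: thread B executes B2 (x = y). Shared: x=0 y=0 z=2. PCs: A@1 B@2 C@0
Step 4: thread C executes C1 (z = z + 4). Shared: x=0 y=0 z=6. PCs: A@1 B@2 C@1
Step 5: thread A executes A2 (y = y + 5). Shared: x=0 y=5 z=6. PCs: A@2 B@2 C@1
Step 6: thread C executes C2 (x = x * 3). Shared: x=0 y=5 z=6. PCs: A@2 B@2 C@2

Answer: x=0 y=5 z=6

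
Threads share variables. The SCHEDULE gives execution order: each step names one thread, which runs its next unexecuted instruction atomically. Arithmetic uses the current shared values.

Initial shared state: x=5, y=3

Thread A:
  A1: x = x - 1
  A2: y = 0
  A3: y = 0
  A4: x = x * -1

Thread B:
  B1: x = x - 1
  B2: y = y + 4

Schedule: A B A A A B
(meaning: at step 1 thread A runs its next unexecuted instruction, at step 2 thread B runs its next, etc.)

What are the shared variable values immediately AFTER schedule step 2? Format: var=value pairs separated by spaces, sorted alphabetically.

Step 1: thread A executes A1 (x = x - 1). Shared: x=4 y=3. PCs: A@1 B@0
Step 2: thread B executes B1 (x = x - 1). Shared: x=3 y=3. PCs: A@1 B@1

Answer: x=3 y=3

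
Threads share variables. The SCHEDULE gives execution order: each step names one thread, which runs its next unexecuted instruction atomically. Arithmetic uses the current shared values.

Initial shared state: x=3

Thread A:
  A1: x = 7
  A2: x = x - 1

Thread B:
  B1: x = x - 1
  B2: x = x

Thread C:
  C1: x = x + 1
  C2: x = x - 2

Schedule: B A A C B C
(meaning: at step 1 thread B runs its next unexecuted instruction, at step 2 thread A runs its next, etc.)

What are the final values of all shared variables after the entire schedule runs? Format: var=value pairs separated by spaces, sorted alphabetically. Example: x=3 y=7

Answer: x=5

Derivation:
Step 1: thread B executes B1 (x = x - 1). Shared: x=2. PCs: A@0 B@1 C@0
Step 2: thread A executes A1 (x = 7). Shared: x=7. PCs: A@1 B@1 C@0
Step 3: thread A executes A2 (x = x - 1). Shared: x=6. PCs: A@2 B@1 C@0
Step 4: thread C executes C1 (x = x + 1). Shared: x=7. PCs: A@2 B@1 C@1
Step 5: thread B executes B2 (x = x). Shared: x=7. PCs: A@2 B@2 C@1
Step 6: thread C executes C2 (x = x - 2). Shared: x=5. PCs: A@2 B@2 C@2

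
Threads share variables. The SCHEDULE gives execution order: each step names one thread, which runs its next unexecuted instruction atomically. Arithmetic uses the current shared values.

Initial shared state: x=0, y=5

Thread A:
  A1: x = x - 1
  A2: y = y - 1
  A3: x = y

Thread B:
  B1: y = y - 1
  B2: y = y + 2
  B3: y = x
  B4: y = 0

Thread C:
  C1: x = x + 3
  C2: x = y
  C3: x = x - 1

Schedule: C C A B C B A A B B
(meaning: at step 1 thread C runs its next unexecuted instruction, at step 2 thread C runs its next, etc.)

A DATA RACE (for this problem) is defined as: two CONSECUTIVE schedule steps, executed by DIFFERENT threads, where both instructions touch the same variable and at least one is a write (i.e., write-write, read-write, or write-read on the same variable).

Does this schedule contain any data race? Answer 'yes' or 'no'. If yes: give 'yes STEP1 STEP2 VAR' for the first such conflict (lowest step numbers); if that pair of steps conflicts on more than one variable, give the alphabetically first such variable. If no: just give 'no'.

Answer: yes 2 3 x

Derivation:
Steps 1,2: same thread (C). No race.
Steps 2,3: C(x = y) vs A(x = x - 1). RACE on x (W-W).
Steps 3,4: A(r=x,w=x) vs B(r=y,w=y). No conflict.
Steps 4,5: B(r=y,w=y) vs C(r=x,w=x). No conflict.
Steps 5,6: C(r=x,w=x) vs B(r=y,w=y). No conflict.
Steps 6,7: B(y = y + 2) vs A(y = y - 1). RACE on y (W-W).
Steps 7,8: same thread (A). No race.
Steps 8,9: A(x = y) vs B(y = x). RACE on x (W-R), y (R-W). Multiple vars; alphabetically first is x.
Steps 9,10: same thread (B). No race.
First conflict at steps 2,3.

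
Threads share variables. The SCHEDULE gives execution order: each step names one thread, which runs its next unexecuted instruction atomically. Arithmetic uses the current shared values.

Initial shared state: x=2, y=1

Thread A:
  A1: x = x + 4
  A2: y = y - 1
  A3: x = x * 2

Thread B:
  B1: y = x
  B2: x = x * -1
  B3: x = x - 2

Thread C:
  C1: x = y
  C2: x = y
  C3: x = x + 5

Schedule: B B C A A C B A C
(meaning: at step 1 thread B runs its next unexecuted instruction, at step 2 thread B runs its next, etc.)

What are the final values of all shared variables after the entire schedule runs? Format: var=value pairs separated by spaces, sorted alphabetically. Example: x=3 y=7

Step 1: thread B executes B1 (y = x). Shared: x=2 y=2. PCs: A@0 B@1 C@0
Step 2: thread B executes B2 (x = x * -1). Shared: x=-2 y=2. PCs: A@0 B@2 C@0
Step 3: thread C executes C1 (x = y). Shared: x=2 y=2. PCs: A@0 B@2 C@1
Step 4: thread A executes A1 (x = x + 4). Shared: x=6 y=2. PCs: A@1 B@2 C@1
Step 5: thread A executes A2 (y = y - 1). Shared: x=6 y=1. PCs: A@2 B@2 C@1
Step 6: thread C executes C2 (x = y). Shared: x=1 y=1. PCs: A@2 B@2 C@2
Step 7: thread B executes B3 (x = x - 2). Shared: x=-1 y=1. PCs: A@2 B@3 C@2
Step 8: thread A executes A3 (x = x * 2). Shared: x=-2 y=1. PCs: A@3 B@3 C@2
Step 9: thread C executes C3 (x = x + 5). Shared: x=3 y=1. PCs: A@3 B@3 C@3

Answer: x=3 y=1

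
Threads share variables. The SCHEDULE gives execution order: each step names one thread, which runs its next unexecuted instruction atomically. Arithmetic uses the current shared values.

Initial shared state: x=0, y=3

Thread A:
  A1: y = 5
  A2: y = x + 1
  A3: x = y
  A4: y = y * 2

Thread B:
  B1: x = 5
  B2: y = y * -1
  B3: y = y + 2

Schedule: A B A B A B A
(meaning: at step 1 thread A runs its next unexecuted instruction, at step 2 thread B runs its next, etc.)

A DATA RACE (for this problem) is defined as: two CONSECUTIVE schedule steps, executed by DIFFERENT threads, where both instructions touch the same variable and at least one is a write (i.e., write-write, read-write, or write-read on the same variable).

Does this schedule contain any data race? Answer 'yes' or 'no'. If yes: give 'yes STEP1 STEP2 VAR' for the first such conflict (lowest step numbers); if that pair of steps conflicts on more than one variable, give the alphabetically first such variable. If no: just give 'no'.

Steps 1,2: A(r=-,w=y) vs B(r=-,w=x). No conflict.
Steps 2,3: B(x = 5) vs A(y = x + 1). RACE on x (W-R).
Steps 3,4: A(y = x + 1) vs B(y = y * -1). RACE on y (W-W).
Steps 4,5: B(y = y * -1) vs A(x = y). RACE on y (W-R).
Steps 5,6: A(x = y) vs B(y = y + 2). RACE on y (R-W).
Steps 6,7: B(y = y + 2) vs A(y = y * 2). RACE on y (W-W).
First conflict at steps 2,3.

Answer: yes 2 3 x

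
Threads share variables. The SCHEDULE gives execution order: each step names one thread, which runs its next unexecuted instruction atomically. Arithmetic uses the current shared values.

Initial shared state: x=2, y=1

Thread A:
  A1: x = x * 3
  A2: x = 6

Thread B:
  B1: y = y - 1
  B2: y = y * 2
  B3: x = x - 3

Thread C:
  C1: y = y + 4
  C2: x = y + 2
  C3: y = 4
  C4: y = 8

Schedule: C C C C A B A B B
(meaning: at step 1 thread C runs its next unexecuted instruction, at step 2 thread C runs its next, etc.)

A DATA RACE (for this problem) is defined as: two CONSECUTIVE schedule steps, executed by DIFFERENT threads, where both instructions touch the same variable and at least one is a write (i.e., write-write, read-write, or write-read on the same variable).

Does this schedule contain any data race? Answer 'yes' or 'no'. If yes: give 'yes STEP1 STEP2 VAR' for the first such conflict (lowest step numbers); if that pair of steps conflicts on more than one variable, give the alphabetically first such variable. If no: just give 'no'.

Steps 1,2: same thread (C). No race.
Steps 2,3: same thread (C). No race.
Steps 3,4: same thread (C). No race.
Steps 4,5: C(r=-,w=y) vs A(r=x,w=x). No conflict.
Steps 5,6: A(r=x,w=x) vs B(r=y,w=y). No conflict.
Steps 6,7: B(r=y,w=y) vs A(r=-,w=x). No conflict.
Steps 7,8: A(r=-,w=x) vs B(r=y,w=y). No conflict.
Steps 8,9: same thread (B). No race.

Answer: no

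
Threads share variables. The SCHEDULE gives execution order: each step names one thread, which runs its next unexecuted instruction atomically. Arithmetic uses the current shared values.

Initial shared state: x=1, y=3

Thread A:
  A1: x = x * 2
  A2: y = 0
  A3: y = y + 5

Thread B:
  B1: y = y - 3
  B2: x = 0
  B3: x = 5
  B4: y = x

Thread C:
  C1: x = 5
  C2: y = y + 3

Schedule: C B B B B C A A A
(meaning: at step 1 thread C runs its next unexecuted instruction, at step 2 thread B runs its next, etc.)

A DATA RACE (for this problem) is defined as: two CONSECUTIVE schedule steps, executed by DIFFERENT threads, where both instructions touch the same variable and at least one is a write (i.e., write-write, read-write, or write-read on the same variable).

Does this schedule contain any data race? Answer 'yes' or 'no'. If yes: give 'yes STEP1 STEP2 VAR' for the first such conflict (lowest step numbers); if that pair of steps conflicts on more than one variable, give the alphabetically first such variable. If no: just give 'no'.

Answer: yes 5 6 y

Derivation:
Steps 1,2: C(r=-,w=x) vs B(r=y,w=y). No conflict.
Steps 2,3: same thread (B). No race.
Steps 3,4: same thread (B). No race.
Steps 4,5: same thread (B). No race.
Steps 5,6: B(y = x) vs C(y = y + 3). RACE on y (W-W).
Steps 6,7: C(r=y,w=y) vs A(r=x,w=x). No conflict.
Steps 7,8: same thread (A). No race.
Steps 8,9: same thread (A). No race.
First conflict at steps 5,6.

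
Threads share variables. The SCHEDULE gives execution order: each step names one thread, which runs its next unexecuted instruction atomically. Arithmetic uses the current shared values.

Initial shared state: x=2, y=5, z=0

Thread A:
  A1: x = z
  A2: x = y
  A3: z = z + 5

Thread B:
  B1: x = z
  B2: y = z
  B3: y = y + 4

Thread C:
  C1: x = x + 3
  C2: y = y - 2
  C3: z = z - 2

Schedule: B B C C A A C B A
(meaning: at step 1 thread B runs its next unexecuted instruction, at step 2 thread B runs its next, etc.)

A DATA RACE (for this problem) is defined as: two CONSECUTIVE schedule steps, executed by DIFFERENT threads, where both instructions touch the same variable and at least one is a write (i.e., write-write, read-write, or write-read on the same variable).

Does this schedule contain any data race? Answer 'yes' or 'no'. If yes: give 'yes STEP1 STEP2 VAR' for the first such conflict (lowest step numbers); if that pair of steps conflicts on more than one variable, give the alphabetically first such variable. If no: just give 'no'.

Steps 1,2: same thread (B). No race.
Steps 2,3: B(r=z,w=y) vs C(r=x,w=x). No conflict.
Steps 3,4: same thread (C). No race.
Steps 4,5: C(r=y,w=y) vs A(r=z,w=x). No conflict.
Steps 5,6: same thread (A). No race.
Steps 6,7: A(r=y,w=x) vs C(r=z,w=z). No conflict.
Steps 7,8: C(r=z,w=z) vs B(r=y,w=y). No conflict.
Steps 8,9: B(r=y,w=y) vs A(r=z,w=z). No conflict.

Answer: no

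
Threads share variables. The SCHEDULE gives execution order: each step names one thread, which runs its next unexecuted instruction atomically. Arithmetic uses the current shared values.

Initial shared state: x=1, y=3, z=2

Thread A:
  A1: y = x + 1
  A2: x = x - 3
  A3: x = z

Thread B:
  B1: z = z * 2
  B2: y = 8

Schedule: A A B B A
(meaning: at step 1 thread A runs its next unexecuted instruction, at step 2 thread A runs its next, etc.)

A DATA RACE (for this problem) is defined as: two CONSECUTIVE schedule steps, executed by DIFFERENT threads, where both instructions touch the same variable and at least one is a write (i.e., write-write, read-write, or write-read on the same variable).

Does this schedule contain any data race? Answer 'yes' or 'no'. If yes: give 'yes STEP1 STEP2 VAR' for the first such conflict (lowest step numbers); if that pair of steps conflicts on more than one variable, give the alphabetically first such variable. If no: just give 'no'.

Steps 1,2: same thread (A). No race.
Steps 2,3: A(r=x,w=x) vs B(r=z,w=z). No conflict.
Steps 3,4: same thread (B). No race.
Steps 4,5: B(r=-,w=y) vs A(r=z,w=x). No conflict.

Answer: no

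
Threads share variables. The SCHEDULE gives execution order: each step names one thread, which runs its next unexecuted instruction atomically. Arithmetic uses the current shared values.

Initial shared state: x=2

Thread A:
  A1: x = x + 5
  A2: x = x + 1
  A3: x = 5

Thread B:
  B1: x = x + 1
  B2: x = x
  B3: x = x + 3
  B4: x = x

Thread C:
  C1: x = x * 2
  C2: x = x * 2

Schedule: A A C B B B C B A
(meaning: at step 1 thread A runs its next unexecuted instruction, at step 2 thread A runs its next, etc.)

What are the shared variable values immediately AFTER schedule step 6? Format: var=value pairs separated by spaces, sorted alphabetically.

Answer: x=20

Derivation:
Step 1: thread A executes A1 (x = x + 5). Shared: x=7. PCs: A@1 B@0 C@0
Step 2: thread A executes A2 (x = x + 1). Shared: x=8. PCs: A@2 B@0 C@0
Step 3: thread C executes C1 (x = x * 2). Shared: x=16. PCs: A@2 B@0 C@1
Step 4: thread B executes B1 (x = x + 1). Shared: x=17. PCs: A@2 B@1 C@1
Step 5: thread B executes B2 (x = x). Shared: x=17. PCs: A@2 B@2 C@1
Step 6: thread B executes B3 (x = x + 3). Shared: x=20. PCs: A@2 B@3 C@1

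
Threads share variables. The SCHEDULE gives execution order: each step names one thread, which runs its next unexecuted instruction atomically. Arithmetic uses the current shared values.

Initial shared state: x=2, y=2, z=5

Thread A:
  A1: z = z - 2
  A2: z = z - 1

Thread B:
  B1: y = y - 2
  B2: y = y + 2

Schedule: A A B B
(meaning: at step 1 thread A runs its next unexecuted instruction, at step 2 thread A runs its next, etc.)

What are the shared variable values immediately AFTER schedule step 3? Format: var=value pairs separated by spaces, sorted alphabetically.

Answer: x=2 y=0 z=2

Derivation:
Step 1: thread A executes A1 (z = z - 2). Shared: x=2 y=2 z=3. PCs: A@1 B@0
Step 2: thread A executes A2 (z = z - 1). Shared: x=2 y=2 z=2. PCs: A@2 B@0
Step 3: thread B executes B1 (y = y - 2). Shared: x=2 y=0 z=2. PCs: A@2 B@1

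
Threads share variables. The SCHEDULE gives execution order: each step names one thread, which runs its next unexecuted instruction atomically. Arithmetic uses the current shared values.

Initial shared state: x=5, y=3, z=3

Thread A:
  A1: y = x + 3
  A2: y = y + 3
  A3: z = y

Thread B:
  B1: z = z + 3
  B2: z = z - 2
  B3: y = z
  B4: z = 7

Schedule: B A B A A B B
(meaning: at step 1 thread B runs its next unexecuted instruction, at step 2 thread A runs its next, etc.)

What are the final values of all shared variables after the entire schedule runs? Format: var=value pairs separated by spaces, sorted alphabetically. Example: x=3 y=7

Step 1: thread B executes B1 (z = z + 3). Shared: x=5 y=3 z=6. PCs: A@0 B@1
Step 2: thread A executes A1 (y = x + 3). Shared: x=5 y=8 z=6. PCs: A@1 B@1
Step 3: thread B executes B2 (z = z - 2). Shared: x=5 y=8 z=4. PCs: A@1 B@2
Step 4: thread A executes A2 (y = y + 3). Shared: x=5 y=11 z=4. PCs: A@2 B@2
Step 5: thread A executes A3 (z = y). Shared: x=5 y=11 z=11. PCs: A@3 B@2
Step 6: thread B executes B3 (y = z). Shared: x=5 y=11 z=11. PCs: A@3 B@3
Step 7: thread B executes B4 (z = 7). Shared: x=5 y=11 z=7. PCs: A@3 B@4

Answer: x=5 y=11 z=7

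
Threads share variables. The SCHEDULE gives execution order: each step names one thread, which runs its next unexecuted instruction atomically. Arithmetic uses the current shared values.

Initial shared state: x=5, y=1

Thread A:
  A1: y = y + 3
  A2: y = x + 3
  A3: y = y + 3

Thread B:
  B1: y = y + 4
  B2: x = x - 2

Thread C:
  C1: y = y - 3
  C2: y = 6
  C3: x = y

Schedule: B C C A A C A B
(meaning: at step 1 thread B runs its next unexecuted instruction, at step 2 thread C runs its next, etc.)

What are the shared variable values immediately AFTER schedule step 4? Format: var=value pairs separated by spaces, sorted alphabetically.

Step 1: thread B executes B1 (y = y + 4). Shared: x=5 y=5. PCs: A@0 B@1 C@0
Step 2: thread C executes C1 (y = y - 3). Shared: x=5 y=2. PCs: A@0 B@1 C@1
Step 3: thread C executes C2 (y = 6). Shared: x=5 y=6. PCs: A@0 B@1 C@2
Step 4: thread A executes A1 (y = y + 3). Shared: x=5 y=9. PCs: A@1 B@1 C@2

Answer: x=5 y=9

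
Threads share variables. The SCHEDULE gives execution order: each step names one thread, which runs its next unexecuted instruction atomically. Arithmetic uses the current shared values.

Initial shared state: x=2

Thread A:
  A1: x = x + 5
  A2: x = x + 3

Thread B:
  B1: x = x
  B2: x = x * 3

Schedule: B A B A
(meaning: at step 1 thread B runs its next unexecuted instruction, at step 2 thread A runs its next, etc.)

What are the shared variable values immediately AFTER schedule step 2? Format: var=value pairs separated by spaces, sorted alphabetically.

Answer: x=7

Derivation:
Step 1: thread B executes B1 (x = x). Shared: x=2. PCs: A@0 B@1
Step 2: thread A executes A1 (x = x + 5). Shared: x=7. PCs: A@1 B@1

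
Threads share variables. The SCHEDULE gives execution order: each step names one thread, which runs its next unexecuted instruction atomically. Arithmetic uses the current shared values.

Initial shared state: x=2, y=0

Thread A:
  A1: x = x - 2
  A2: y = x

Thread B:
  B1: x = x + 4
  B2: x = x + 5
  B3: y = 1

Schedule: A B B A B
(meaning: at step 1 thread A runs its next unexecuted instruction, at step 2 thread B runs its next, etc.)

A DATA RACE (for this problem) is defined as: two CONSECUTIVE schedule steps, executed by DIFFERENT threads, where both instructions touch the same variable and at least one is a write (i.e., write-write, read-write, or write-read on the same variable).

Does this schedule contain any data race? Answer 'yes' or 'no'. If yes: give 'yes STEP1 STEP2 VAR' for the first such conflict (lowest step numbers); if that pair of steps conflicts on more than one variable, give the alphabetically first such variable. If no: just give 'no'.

Steps 1,2: A(x = x - 2) vs B(x = x + 4). RACE on x (W-W).
Steps 2,3: same thread (B). No race.
Steps 3,4: B(x = x + 5) vs A(y = x). RACE on x (W-R).
Steps 4,5: A(y = x) vs B(y = 1). RACE on y (W-W).
First conflict at steps 1,2.

Answer: yes 1 2 x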